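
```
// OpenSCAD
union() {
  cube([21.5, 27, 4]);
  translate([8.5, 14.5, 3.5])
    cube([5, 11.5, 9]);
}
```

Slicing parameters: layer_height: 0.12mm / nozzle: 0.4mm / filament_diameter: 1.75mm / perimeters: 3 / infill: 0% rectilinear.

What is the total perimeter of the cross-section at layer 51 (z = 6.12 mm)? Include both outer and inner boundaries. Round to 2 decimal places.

At z = 6.12 mm: the cube does not reach this height (z outside [0, 4]); the cube at (8.5, 14.5) (footprint 5×11.5) is included at this height (perimeter 33.00 mm); Taking the union: only the 5×11.5 cube at (8.5, 14.5) is present, so the union is just that shape — boundary = 33.00 mm. Overall, the cross-section is a single solid region. Total boundary length (outer) = 33.00 mm.

33.00 mm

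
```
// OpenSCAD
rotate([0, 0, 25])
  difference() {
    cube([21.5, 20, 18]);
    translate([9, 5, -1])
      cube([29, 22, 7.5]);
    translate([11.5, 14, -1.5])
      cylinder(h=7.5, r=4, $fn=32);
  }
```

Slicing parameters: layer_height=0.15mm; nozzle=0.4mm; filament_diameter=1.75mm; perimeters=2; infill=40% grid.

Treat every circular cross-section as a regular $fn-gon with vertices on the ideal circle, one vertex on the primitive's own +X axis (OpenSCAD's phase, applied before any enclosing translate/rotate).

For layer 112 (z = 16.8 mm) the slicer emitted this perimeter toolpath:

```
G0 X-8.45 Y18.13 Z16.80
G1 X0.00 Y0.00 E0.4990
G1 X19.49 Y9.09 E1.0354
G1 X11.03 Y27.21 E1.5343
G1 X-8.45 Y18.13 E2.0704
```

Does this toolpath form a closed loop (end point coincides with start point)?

Start point (G0): (-8.45, 18.13). End point (last G1): the path returns to the start — closed.

yes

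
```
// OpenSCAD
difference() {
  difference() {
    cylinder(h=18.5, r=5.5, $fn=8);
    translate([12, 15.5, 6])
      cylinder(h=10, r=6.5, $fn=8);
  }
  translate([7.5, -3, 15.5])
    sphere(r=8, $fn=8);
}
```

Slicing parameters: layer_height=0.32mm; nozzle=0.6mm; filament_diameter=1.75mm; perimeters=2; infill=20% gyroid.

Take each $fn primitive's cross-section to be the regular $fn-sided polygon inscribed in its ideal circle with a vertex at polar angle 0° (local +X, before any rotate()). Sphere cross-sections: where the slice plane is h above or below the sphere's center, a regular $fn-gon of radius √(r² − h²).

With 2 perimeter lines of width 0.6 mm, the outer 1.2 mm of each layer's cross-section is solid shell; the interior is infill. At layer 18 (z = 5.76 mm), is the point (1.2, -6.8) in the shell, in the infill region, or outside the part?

At z = 5.76 mm: the cylinder: section is a regular 8-gon, circumradius r=5.5; the cylinder at (12, 15.5) does not reach this height (z outside [6, 16]); Taking the first minus the rest: none of the subtracted shapes is present at this height, so the r=5.5 cylinder is unchanged — 1 connected region; the sphere at (7.5, -3) is absent (|z−center|=9.740 > r=8); After the difference (first − rest): none of the subtracted shapes is present at this height, so that combined region is unchanged — 1 connected region. Overall, the cross-section is a single solid region. The nearest boundary edge runs (-0.00, -5.50)→(3.89, -3.89); distance from the point to it = 1.66 mm. The point is not inside any of the regions above, so it lies outside the cross-section (1.66 mm from the nearest boundary).

outside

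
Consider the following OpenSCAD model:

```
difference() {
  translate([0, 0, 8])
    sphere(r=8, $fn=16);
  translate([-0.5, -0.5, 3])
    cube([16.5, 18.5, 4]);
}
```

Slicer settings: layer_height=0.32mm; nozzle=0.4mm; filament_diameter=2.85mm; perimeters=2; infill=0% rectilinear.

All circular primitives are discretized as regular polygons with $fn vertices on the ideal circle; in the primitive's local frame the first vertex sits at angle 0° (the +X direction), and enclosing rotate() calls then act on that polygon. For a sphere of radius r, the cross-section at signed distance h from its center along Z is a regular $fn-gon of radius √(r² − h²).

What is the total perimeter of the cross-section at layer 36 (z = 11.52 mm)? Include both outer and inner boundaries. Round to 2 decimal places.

At z = 11.52 mm: the r=8 sphere slices to a regular 16-gon of circumradius 7.184 (√(r²−h²) with h=3.52 from center) (perimeter = 2·16·7.184·sin(180°/16) = 44.85 mm); the cube at (-0.5, -0.5) is absent (z outside [3, 7]); Subtracting the remaining from the first: none of the subtracted shapes is present at this height, so the r=8 sphere is unchanged — boundary = 44.85 mm. Overall, the cross-section is a single solid region. Total boundary length (outer) = 44.85 mm.

44.85 mm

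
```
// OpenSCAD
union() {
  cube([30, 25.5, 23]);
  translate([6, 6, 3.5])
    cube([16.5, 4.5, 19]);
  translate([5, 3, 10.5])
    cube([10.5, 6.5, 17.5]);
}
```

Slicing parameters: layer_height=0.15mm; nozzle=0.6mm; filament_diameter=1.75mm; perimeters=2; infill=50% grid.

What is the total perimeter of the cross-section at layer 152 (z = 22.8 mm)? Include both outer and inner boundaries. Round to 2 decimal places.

111.00 mm

At z = 22.8 mm: the cube is present — its section is the full 30×25.5 rectangle (perimeter 111.00 mm); the cube at (6, 6) is absent (z outside [3.5, 22.5]); the cube at (5, 3) is present — its section is the full 10.5×6.5 rectangle (perimeter 34.00 mm); Merging all regions: the 10.5×6.5 cube at (5, 3) lies entirely inside the 30×25.5 cube, so the union is just the 30×25.5 cube — boundary = 111.00 mm. Overall, the cross-section is a single solid region. Total boundary length (outer) = 111.00 mm.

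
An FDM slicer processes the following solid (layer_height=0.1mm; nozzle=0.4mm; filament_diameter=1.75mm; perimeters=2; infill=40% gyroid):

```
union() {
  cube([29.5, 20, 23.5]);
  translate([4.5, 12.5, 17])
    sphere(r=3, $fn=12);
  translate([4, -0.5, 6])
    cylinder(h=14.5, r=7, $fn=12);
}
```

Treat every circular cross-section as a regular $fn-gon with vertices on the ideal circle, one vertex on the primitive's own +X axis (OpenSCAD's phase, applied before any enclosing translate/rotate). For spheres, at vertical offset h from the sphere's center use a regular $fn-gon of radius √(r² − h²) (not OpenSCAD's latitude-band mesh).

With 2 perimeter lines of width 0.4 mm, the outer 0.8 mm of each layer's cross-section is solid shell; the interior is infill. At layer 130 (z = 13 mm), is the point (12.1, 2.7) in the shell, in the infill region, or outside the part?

At z = 13 mm: the cube (footprint 29.5×20) is included at this height; the sphere at (4.5, 12.5) is absent (|z−center|=4.000 > r=3); the r=7 cylinder at (4, -0.5) contributes a regular 12-gon of circumradius 7; Combining (union): the regions partially overlap (shared area 57.05 mm²), so overlapping operands fuse into one piece — 1 connected region. Overall, the cross-section is a single solid region. The nearest boundary edge runs (29.50, 0.00)→(10.87, 0.00); distance from the point to it = 2.70 mm. The point is inside the cross-section and 2.70 mm from the nearest boundary — more than the 0.8 mm shell width (2 × 0.4), so it's in the infill interior.

infill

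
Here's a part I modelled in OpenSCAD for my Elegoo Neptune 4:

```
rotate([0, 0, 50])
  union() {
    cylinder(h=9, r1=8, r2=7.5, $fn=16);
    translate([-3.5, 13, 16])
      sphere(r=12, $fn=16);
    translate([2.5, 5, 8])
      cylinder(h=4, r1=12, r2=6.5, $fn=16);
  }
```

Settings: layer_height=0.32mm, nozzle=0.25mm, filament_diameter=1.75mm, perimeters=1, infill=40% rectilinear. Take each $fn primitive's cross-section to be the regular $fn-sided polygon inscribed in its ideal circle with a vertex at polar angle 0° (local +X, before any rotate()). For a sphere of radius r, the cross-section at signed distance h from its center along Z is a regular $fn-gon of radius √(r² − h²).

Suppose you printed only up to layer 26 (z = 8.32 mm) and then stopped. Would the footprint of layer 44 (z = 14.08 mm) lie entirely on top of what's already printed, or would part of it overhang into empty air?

Compare the two slices. At z = 8.32: the cone contributes a regular 16-gon of circumradius 7.538 (interpolated between r1=8 and r2=7.5 at t=0.924) (area = (16/2)·7.538²·sin(360°/16) = 173.95 mm²); the r=12 sphere at (-3.5, 13) slices to a regular 16-gon of circumradius 9.220 (√(r²−h²) with h=7.68 from center) (area = (16/2)·9.220²·sin(360°/16) = 260.28 mm²); the cone at (2.5, 5) contributes a regular 16-gon of circumradius 11.560 (interpolated between r1=12 and r2=6.5 at t=0.080) (area = (16/2)·11.560²·sin(360°/16) = 409.11 mm²); Combining (union): the regions partially overlap — summed areas 843.34 mm² minus the doubly-counted overlap 290.48 mm² gives 552.86 mm² — area = 552.86 mm²; (rotated 50° about Z; rotation is an isometry so areas/perimeters/island counts are preserved). At z = 14.08: the cone is not intersected at this z (z outside [0, 9]); the sphere at (-3.5, 13): section is a regular 16-gon, circumradius = √(r²−h²) = √(12²−1.92²) = 11.845 (area = (16/2)·11.845²·sin(360°/16) = 429.57 mm²); the cone at (2.5, 5) is not intersected at this z (z outside [8, 12]); Taking the union: only the r=12 sphere at (-3.5, 13) is present, so the union is just that shape — area = 429.57 mm²; (whole slice rotated 50° about Z — lengths, areas and connectivity unchanged). Checking containment: at z = 14.08 the cross-section extends beyond the z = 8.32 cross-section by about 105.25 mm².

part overhangs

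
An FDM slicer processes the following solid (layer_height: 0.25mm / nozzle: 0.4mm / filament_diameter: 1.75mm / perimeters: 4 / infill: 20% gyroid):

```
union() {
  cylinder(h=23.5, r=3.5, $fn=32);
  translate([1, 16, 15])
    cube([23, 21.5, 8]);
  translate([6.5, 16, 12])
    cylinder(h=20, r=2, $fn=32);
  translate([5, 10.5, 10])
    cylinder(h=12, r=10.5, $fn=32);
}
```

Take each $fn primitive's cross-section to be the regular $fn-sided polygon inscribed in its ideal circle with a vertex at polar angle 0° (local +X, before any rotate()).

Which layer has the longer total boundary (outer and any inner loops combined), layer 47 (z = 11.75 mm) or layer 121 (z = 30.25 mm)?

layer 47 (z = 11.75 mm)

Layer 47 (z = 11.75): the r=3.5 cylinder gives a regular 32-gon of circumradius 3.5 (constant along its height) (perimeter = 2·32·3.500·sin(180°/32) = 21.96 mm); the cube at (1, 16) is absent (z outside [15, 23]); the cylinder at (6.5, 16) is not intersected at this z (z outside [12, 32]); the cylinder at (5, 10.5): section is a regular 32-gon, circumradius r=10.5 (perimeter = 2·32·10.500·sin(180°/32) = 65.87 mm); Merging all regions: the regions partially overlap (shared area 10.10 mm²), so the edge portions inside another operand are dropped and the merged outline is re-measured after clipping — boundary = 73.97 mm. So its perimeter = 73.97 mm. Layer 121 (z = 30.25): the cylinder is absent (z outside [0, 23.5]); the cube at (1, 16) does not reach this height (z outside [15, 23]); the r=2 cylinder at (6.5, 16) gives a regular 32-gon of circumradius 2 (constant along its height) (perimeter = 2·32·2.000·sin(180°/32) = 12.55 mm); the cylinder at (5, 10.5) does not reach this height (z outside [10, 22]); Combining (union): only the r=2 cylinder at (6.5, 16) is present, so the union is just that shape — boundary = 12.55 mm. So its perimeter = 12.55 mm. Layer 47 is larger (73.97 vs 12.55 mm).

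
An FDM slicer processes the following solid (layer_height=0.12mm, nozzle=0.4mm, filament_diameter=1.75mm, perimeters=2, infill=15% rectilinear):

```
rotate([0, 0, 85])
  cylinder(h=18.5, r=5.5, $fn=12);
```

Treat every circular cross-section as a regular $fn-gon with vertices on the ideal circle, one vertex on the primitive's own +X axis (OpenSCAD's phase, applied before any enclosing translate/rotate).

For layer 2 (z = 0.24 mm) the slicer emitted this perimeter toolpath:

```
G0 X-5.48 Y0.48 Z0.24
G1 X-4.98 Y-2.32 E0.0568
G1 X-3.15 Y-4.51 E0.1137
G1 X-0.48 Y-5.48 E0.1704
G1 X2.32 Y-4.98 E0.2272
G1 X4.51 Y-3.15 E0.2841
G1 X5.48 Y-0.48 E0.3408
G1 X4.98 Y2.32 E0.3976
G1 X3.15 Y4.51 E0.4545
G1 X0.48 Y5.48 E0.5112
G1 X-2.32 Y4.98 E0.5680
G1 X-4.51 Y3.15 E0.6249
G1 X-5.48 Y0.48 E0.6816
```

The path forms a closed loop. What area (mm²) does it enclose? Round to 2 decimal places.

90.71 mm²

Apply the shoelace formula to the sequence of (X, Y) vertices; enclosed area = 90.71 mm².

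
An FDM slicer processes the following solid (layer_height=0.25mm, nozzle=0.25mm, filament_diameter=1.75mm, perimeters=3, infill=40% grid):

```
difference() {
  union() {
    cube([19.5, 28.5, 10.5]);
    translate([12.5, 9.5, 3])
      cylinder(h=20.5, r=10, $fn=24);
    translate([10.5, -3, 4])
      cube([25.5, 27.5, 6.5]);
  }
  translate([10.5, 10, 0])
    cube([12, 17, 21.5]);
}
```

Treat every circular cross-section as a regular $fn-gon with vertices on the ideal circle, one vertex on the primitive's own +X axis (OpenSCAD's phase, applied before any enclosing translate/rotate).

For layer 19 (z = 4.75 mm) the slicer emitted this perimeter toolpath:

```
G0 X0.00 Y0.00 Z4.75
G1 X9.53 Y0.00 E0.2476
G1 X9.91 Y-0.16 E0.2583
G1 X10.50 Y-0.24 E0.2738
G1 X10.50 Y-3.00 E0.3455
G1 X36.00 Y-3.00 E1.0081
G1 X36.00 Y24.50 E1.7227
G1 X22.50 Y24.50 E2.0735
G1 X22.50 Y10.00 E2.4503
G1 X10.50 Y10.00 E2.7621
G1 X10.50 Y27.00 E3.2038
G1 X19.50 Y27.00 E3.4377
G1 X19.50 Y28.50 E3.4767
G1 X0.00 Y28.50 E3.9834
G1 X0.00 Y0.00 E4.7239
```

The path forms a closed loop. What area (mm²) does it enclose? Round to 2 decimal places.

Apply the shoelace formula to the sequence of (X, Y) vertices; enclosed area = 840.15 mm².

840.15 mm²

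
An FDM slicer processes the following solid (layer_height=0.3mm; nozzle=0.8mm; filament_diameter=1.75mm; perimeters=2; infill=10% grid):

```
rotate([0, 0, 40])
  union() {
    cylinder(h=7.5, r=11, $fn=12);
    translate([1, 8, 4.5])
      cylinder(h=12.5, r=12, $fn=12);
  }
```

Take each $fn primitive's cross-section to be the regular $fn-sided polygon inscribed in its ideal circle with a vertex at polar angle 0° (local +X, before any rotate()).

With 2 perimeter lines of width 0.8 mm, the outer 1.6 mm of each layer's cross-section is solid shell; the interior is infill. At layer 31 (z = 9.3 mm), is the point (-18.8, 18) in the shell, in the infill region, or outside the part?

At z = 9.3 mm: the cylinder is absent (z outside [0, 7.5]); the cylinder at (1, 8): section is a regular 12-gon, circumradius r=12; Merging all regions: only the r=12 cylinder at (1, 8) is present, so the union is just that shape — 1 connected region; (rotated 40° about Z; rotation is an isometry so areas/perimeters/island counts are preserved). Overall, the cross-section is a single solid region. Undo the 40° rotation: the query point maps to (-2.831, 25.873) in the un-rotated model frame. The nearest boundary edge runs (1.00, 20.00)→(-5.00, 18.39); distance from the point to it = 6.66 mm. The point is not inside any of the regions above, so it lies outside the cross-section (6.66 mm from the nearest boundary).

outside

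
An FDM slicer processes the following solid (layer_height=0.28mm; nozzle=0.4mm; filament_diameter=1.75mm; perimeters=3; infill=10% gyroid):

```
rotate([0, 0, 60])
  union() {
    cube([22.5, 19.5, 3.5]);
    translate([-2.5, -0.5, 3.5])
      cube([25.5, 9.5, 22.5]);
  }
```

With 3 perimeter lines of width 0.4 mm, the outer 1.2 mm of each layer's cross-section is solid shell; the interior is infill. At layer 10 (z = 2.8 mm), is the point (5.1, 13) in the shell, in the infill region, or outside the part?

infill

At z = 2.8 mm: the 22.5×19.5 cube contributes its full rectangle; the cube at (-2.5, -0.5) is not intersected at this z (z outside [3.5, 26]); Combining (union): only the 22.5×19.5 cube is present, so the union is just that shape — 1 connected region; (rotated 60° about Z; rotation is an isometry so areas/perimeters/island counts are preserved). Overall, the cross-section is a single solid region. Undo the 60° rotation: the query point maps to (13.808, 2.083) in the un-rotated model frame. The nearest boundary edge runs (0.00, 0.00)→(22.50, 0.00); distance from the point to it = 2.08 mm. The point is inside the cross-section and 2.08 mm from the nearest boundary — more than the 1.2 mm shell width (3 × 0.4), so it's in the infill interior.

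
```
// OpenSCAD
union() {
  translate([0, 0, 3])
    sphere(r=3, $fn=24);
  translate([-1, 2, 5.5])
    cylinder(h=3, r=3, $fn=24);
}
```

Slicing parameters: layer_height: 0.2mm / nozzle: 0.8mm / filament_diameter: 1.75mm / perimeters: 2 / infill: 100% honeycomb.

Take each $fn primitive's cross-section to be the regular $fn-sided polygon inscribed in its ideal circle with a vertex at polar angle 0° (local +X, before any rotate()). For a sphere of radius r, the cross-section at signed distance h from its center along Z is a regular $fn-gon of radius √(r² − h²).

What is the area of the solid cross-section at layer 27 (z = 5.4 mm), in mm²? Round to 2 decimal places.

At z = 5.4 mm: the r=3 sphere contributes a regular 24-gon of circumradius √(3²−2.4²) = 1.800 (area = (24/2)·1.800²·sin(360°/24) = 10.06 mm²); the cylinder at (-1, 2) does not reach this height (z outside [5.5, 8.5]); Combining (union): only the r=3 sphere is present, so the union is just that shape — area = 10.06 mm². Overall, the cross-section is a single solid region. Net area = 10.06 mm².

10.06 mm²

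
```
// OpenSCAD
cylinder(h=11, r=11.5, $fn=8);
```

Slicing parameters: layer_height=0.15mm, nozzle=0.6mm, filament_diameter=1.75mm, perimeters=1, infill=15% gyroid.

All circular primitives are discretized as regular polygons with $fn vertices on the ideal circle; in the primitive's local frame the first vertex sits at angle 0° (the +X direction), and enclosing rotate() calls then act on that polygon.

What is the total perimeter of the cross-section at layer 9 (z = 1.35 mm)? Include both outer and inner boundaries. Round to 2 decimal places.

At z = 1.35 mm: the r=11.5 cylinder contributes a regular 8-gon of circumradius 11.5 (perimeter = 2·8·11.500·sin(180°/8) = 70.41 mm). Overall, the cross-section is a single solid region. Total boundary length (outer) = 70.41 mm.

70.41 mm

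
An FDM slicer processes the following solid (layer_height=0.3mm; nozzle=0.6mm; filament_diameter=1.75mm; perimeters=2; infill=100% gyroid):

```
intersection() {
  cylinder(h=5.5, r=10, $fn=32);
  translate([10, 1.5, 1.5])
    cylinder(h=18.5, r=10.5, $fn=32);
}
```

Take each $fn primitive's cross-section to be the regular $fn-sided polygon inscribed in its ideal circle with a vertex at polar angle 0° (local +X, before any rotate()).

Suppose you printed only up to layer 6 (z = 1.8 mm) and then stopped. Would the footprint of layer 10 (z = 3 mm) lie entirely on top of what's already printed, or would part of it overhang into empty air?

entirely on top

Compare the two slices. At z = 1.8: the cylinder: section is a regular 32-gon, circumradius r=10 (area = (32/2)·10.000²·sin(360°/32) = 312.14 mm²); the r=10.5 cylinder at (10, 1.5) contributes a regular 32-gon of circumradius 10.5 (area = (32/2)·10.500²·sin(360°/32) = 344.14 mm²); After intersecting: the r=10.5 cylinder at (10, 1.5) partially overlaps the r=10 cylinder; clipping to the common part keeps 130.00 mm² — area = 130.00 mm². At z = 3: the r=10 cylinder contributes a regular 32-gon of circumradius 10 (area = (32/2)·10.000²·sin(360°/32) = 312.14 mm²); the r=10.5 cylinder at (10, 1.5) gives a regular 32-gon of circumradius 10.5 (constant along its height) (area = (32/2)·10.500²·sin(360°/32) = 344.14 mm²); Keeping only the common overlap: the r=10.5 cylinder at (10, 1.5) partially overlaps the r=10 cylinder; clipping to the common part keeps 130.00 mm² — area = 130.00 mm². Checking containment: the cross-section at z = 3 is a subset of the cross-section at z = 1.8.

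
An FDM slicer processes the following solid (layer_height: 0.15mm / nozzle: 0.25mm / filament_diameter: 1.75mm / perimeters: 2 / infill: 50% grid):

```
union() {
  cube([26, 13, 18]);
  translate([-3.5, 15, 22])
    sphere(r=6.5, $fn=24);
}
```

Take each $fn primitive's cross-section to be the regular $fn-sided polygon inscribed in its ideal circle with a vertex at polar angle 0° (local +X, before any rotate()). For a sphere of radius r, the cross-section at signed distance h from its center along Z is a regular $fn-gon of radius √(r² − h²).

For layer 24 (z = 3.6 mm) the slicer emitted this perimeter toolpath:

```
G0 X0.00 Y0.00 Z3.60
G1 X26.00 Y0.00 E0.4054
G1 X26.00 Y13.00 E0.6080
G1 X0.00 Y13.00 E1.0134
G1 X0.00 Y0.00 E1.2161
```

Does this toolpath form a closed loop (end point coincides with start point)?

yes

Start point (G0): (0.00, 0.00). End point (last G1): the path returns to the start — closed.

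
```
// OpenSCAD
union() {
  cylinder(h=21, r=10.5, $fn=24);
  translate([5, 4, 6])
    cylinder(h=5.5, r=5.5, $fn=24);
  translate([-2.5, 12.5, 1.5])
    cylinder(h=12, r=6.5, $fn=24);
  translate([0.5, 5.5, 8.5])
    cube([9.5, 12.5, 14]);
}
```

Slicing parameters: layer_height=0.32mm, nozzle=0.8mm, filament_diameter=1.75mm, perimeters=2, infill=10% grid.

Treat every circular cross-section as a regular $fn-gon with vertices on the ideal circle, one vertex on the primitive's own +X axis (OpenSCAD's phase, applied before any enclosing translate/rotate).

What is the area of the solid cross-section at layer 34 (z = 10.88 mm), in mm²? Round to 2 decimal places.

514.37 mm²

At z = 10.88 mm: the r=10.5 cylinder gives a regular 24-gon of circumradius 10.5 (constant along its height) (area = (24/2)·10.500²·sin(360°/24) = 342.42 mm²); the cylinder at (5, 4): section is a regular 24-gon, circumradius r=5.5 (area = (24/2)·5.500²·sin(360°/24) = 93.95 mm²); the r=6.5 cylinder at (-2.5, 12.5) gives a regular 24-gon of circumradius 6.5 (constant along its height) (area = (24/2)·6.500²·sin(360°/24) = 131.22 mm²); the 9.5×12.5 cube at (0.5, 5.5) contributes its full rectangle (area 118.75 mm²); Taking the union: the regions partially overlap — summed areas 686.34 mm² minus the doubly-counted overlap 171.97 mm² gives 514.37 mm² — area = 514.37 mm². Overall, the cross-section is a single solid region. Net area = 514.37 mm².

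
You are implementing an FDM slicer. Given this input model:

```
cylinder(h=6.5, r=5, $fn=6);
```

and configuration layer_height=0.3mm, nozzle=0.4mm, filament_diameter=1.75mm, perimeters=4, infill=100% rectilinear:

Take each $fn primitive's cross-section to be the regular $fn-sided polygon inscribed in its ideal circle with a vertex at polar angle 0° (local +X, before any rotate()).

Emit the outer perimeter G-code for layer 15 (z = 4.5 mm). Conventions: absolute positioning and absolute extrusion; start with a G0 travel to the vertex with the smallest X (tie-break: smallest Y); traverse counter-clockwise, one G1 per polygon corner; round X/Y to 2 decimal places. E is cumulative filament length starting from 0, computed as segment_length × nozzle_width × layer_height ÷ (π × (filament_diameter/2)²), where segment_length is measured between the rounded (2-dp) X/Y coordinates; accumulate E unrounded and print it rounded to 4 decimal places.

G0 X-5.00 Y0.00 Z4.50
G1 X-2.50 Y-4.33 E0.2494
G1 X2.50 Y-4.33 E0.4989
G1 X5.00 Y0.00 E0.7483
G1 X2.50 Y4.33 E0.9978
G1 X-2.50 Y4.33 E1.2472
G1 X-5.00 Y0.00 E1.4967

At z = 4.5 mm: the cylinder: section is a regular 6-gon, circumradius r=5. The outline is a single polygon with 6 vertices. Extrusion per mm of travel: 0.4 × 0.3 / (π × 0.875²) = 0.049890. Accumulating E over each segment gives final E = 1.4967.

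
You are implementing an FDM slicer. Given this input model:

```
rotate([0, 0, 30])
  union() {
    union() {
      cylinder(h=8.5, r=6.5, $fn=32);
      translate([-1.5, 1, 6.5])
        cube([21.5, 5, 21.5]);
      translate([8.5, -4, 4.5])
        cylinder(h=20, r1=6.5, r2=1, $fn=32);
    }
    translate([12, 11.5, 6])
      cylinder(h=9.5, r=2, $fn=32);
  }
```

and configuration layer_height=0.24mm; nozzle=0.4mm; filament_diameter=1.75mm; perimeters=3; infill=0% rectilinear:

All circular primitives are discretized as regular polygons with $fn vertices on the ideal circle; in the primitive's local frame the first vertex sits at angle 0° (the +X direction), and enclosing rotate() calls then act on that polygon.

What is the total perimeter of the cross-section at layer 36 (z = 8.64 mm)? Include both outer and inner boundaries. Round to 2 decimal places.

91.50 mm

At z = 8.64 mm: the cylinder does not reach this height (z outside [0, 8.5]); the 21.5×5 cube at (-1.5, 1) contributes its full rectangle (perimeter 53.00 mm); the cone at (8.5, -4) (r1=6.5→r2=1) has section circumradius 5.361 here — a regular 32-gon (perimeter = 2·32·5.361·sin(180°/32) = 33.63 mm); Merging all regions: the regions partially overlap (shared area 0.87 mm²), so the edge portions inside another operand are dropped and the merged outline is re-measured after clipping — boundary = 78.95 mm; the r=2 cylinder at (12, 11.5) contributes a regular 32-gon of circumradius 2 (perimeter = 2·32·2.000·sin(180°/32) = 12.55 mm); Combining (union): the 2 present regions are separate (no shared area or edge), so areas and boundary lengths simply add and each stays a separate island — boundary = 91.50 mm; (rotated 30° about Z; rotation is an isometry so areas/perimeters/island counts are preserved). Overall, the cross-section has 2 separate islands. Total boundary length (outer) = 91.50 mm.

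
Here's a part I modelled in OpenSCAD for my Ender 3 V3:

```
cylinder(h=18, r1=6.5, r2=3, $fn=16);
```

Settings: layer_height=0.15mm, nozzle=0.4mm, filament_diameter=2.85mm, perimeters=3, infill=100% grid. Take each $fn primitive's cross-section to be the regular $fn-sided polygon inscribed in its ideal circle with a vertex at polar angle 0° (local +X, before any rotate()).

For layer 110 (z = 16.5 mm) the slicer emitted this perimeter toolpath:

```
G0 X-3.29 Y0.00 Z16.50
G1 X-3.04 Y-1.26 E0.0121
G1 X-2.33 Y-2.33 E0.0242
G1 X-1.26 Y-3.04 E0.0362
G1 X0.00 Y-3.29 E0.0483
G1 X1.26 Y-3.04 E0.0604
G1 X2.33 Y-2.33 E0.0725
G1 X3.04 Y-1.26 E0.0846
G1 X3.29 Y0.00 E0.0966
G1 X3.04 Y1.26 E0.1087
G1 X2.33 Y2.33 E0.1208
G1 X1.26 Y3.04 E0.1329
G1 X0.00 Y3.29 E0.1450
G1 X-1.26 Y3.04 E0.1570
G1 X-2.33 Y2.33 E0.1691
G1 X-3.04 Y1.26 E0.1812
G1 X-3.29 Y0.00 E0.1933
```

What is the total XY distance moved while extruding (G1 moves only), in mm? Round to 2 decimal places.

20.55 mm

Sum the Euclidean lengths of each G1 segment: total = 20.55 mm.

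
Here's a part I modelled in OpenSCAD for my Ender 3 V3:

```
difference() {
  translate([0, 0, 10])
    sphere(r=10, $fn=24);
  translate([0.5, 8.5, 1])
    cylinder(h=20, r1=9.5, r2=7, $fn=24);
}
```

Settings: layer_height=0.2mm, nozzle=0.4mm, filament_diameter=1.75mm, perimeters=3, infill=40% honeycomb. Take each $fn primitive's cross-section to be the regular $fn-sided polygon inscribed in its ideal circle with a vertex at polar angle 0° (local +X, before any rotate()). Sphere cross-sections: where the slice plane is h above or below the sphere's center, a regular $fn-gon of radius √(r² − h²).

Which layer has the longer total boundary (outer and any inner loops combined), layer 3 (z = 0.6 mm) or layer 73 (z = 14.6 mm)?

Layer 3 (z = 0.6): the sphere: section is a regular 24-gon, circumradius = √(r²−h²) = √(10²−9.4²) = 3.412 (perimeter = 2·24·3.412·sin(180°/24) = 21.38 mm); the cone at (0.5, 8.5) does not reach this height (z outside [1, 21]); Taking the first minus the rest: none of the subtracted shapes is present at this height, so the r=10 sphere is unchanged — boundary = 21.38 mm. So its perimeter = 21.38 mm. Layer 73 (z = 14.6): the sphere: section is a regular 24-gon, circumradius = √(r²−h²) = √(10²−4.6²) = 8.879 (perimeter = 2·24·8.879·sin(180°/24) = 55.63 mm); the cone at (0.5, 8.5) (r1=9.5→r2=7) has section circumradius 7.800 here — a regular 24-gon (perimeter = 2·24·7.800·sin(180°/24) = 48.87 mm); Taking the first minus the rest: starting from the r=10 sphere, the cone at (0.5, 8.5) partially overlaps it — only the 80.91 mm² overlap (of its 188.96 mm²) is removed, clipping the outline — boundary = 57.00 mm. So its perimeter = 57.00 mm. Layer 73 is larger (57.00 vs 21.38 mm).

layer 73 (z = 14.6 mm)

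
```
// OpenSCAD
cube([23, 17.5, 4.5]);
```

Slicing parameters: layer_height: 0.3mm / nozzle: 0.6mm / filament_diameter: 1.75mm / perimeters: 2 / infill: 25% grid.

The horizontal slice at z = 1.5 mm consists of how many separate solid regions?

1

At z = 1.5 mm: the cube is present — its section is the full 23×17.5 rectangle. The result has 1 disconnected region.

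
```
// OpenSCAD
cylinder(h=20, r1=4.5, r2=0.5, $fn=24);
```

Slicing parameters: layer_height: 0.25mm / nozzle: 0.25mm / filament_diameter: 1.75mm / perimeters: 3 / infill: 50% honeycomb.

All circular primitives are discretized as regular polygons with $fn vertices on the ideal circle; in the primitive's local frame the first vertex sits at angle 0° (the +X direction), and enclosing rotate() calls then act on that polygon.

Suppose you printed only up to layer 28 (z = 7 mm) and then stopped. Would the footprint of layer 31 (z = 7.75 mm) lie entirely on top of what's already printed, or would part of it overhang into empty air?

Compare the two slices. At z = 7: the cone contributes a regular 24-gon of circumradius 3.100 (interpolated between r1=4.5 and r2=0.5 at t=0.350) (area = (24/2)·3.100²·sin(360°/24) = 29.85 mm²). At z = 7.75: the cone: at t=0.388 of its height the radius interpolates to r₁+(r₂−r₁)t = 2.950, giving a regular 24-gon of that circumradius (area = (24/2)·2.950²·sin(360°/24) = 27.03 mm²). Checking containment: the cross-section at z = 7.75 is a subset of the cross-section at z = 7.

entirely on top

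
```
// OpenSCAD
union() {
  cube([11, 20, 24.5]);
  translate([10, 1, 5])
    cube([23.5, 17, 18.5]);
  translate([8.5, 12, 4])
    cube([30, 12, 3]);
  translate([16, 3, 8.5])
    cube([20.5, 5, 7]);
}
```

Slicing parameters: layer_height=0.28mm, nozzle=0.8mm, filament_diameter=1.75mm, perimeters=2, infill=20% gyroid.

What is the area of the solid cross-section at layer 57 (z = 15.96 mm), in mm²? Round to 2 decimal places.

At z = 15.96 mm: the cube is present — its section is the full 11×20 rectangle (area 220.00 mm²); the cube at (10, 1) (footprint 23.5×17) is included at this height (area 399.50 mm²); the cube at (8.5, 12) is absent (z outside [4, 7]); the cube at (16, 3) does not reach this height (z outside [8.5, 15.5]); Taking the union: the regions partially overlap — summed areas 619.50 mm² minus the doubly-counted overlap 17.00 mm² gives 602.50 mm² — area = 602.50 mm². Overall, the cross-section is a single solid region. Net area = 602.50 mm².

602.50 mm²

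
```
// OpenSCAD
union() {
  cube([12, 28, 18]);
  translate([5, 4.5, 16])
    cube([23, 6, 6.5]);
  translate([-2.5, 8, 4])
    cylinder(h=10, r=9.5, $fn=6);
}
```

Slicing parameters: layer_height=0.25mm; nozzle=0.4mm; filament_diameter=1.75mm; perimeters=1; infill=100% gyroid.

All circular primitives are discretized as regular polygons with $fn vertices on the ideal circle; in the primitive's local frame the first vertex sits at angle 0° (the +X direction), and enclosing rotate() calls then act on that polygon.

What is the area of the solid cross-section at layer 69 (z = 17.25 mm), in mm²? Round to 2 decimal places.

At z = 17.25 mm: the 12×28 cube contributes its full rectangle (area 336.00 mm²); the 23×6 cube at (5, 4.5) contributes its full rectangle (area 138.00 mm²); the cylinder at (-2.5, 8) is absent (z outside [4, 14]); Combining (union): the regions partially overlap — summed areas 474.00 mm² minus the doubly-counted overlap 42.00 mm² gives 432.00 mm² — area = 432.00 mm². Overall, the cross-section is a single solid region. Net area = 432.00 mm².

432.00 mm²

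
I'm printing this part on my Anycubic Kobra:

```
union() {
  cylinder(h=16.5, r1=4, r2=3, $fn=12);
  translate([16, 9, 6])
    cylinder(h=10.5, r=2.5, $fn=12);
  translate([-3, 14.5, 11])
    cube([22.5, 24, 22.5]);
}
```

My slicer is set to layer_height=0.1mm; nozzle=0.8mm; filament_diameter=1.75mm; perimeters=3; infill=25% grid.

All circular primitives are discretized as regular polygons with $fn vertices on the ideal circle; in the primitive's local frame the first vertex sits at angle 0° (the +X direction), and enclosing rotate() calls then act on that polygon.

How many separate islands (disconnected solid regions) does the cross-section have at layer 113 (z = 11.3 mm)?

At z = 11.3 mm: the cone: at t=0.685 of its height the radius interpolates to r₁+(r₂−r₁)t = 3.315, giving a regular 12-gon of that circumradius; the cylinder at (16, 9): section is a regular 12-gon, circumradius r=2.5; the cube at (-3, 14.5) is present — its section is the full 22.5×24 rectangle; Combining (union): the 3 present regions are separate (no shared area or edge), so areas and boundary lengths simply add and each stays a separate island — 3 connected regions. Overall, the cross-section has 3 separate islands. Island count = 3.

3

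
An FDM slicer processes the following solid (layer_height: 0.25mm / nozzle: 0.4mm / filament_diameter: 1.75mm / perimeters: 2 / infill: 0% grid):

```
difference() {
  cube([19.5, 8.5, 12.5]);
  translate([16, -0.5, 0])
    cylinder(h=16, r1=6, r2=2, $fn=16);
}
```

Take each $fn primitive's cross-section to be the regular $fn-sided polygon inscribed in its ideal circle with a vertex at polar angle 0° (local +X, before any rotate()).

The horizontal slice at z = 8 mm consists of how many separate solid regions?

1

At z = 8 mm: the cube is present — its section is the full 19.5×8.5 rectangle; the cone at (16, -0.5) contributes a regular 16-gon of circumradius 4.000 (interpolated between r1=6 and r2=2 at t=0.500); After the difference (first − rest): starting from the 19.5×8.5 cube, the cone at (16, -0.5) partially overlaps it — only the 20.21 mm² overlap (of its 48.98 mm²) is removed, clipping the outline — 1 connected region. The result has 1 disconnected region.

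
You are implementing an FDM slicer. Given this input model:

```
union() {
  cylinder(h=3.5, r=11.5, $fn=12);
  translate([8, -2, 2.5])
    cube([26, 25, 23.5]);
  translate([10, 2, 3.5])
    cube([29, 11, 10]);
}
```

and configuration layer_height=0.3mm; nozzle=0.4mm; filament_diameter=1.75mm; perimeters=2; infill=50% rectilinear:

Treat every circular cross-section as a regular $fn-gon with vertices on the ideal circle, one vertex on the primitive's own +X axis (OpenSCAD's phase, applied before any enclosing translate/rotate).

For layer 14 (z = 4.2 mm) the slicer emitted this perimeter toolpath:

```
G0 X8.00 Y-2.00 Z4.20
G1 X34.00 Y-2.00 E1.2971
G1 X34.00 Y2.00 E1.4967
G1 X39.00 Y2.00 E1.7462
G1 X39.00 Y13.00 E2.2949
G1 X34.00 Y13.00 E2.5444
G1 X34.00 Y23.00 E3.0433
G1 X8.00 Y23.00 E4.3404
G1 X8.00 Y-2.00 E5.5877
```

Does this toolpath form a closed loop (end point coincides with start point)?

Start point (G0): (8.00, -2.00). End point (last G1): the path returns to the start — closed.

yes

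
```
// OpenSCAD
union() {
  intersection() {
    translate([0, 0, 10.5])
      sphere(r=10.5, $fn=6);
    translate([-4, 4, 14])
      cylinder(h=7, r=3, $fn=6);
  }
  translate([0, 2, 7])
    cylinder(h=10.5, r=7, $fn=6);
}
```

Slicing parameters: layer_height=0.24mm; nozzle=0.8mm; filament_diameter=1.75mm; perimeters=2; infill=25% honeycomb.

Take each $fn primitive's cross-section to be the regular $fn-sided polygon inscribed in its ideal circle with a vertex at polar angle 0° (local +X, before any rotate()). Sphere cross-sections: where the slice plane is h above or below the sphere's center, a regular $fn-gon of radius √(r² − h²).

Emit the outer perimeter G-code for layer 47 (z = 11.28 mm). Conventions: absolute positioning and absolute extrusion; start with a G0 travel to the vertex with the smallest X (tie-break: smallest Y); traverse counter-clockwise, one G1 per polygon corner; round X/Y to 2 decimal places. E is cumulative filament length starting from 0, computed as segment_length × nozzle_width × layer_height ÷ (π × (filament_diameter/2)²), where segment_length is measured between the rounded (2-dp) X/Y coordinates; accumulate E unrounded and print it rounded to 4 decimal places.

At z = 11.28 mm: the r=10.5 sphere slices to a regular 6-gon of circumradius 10.471 (√(r²−h²) with h=0.78 from center); the cylinder at (-4, 4) does not reach this height (z outside [14, 21]); After intersecting: at least one operand is absent at this height, so nothing remains; the r=7 cylinder at (0, 2) gives a regular 6-gon of circumradius 7 (constant along its height); Merging all regions: only the r=7 cylinder at (0, 2) is present, so the union is just that shape — 1 connected region. The outline is a single polygon with 6 vertices. Extrusion per mm of travel: 0.8 × 0.24 / (π × 0.875²) = 0.079824. Accumulating E over each segment gives final E = 3.3520.

G0 X-7.00 Y2.00 Z11.28
G1 X-3.50 Y-4.06 E0.5586
G1 X3.50 Y-4.06 E1.1174
G1 X7.00 Y2.00 E1.6760
G1 X3.50 Y8.06 E2.2346
G1 X-3.50 Y8.06 E2.7934
G1 X-7.00 Y2.00 E3.3520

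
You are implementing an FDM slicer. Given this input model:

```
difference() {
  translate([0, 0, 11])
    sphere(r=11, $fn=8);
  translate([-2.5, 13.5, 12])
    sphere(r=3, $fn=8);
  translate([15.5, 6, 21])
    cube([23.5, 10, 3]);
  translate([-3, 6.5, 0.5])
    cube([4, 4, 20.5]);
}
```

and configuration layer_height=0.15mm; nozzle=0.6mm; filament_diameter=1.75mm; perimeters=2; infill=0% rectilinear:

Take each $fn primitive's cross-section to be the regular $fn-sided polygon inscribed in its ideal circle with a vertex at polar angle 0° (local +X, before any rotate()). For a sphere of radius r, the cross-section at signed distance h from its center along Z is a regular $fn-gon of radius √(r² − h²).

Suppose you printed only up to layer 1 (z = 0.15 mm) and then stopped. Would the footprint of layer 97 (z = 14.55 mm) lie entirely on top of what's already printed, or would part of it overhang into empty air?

part overhangs

Compare the two slices. At z = 0.15: the r=11 sphere slices to a regular 8-gon of circumradius 1.810 (√(r²−h²) with h=10.85 from center) (area = (8/2)·1.810²·sin(360°/8) = 9.27 mm²); the sphere at (-2.5, 13.5) is absent (|z−center|=11.850 > r=3); the cube at (15.5, 6) does not reach this height (z outside [21, 24]); the cube at (-3, 6.5) is not intersected at this z (z outside [0.5, 21]); Taking the first minus the rest: none of the subtracted shapes is present at this height, so the r=11 sphere is unchanged — area = 9.27 mm². At z = 14.55: the sphere: section is a regular 8-gon, circumradius = √(r²−h²) = √(11²−3.55²) = 10.411 (area = (8/2)·10.411²·sin(360°/8) = 306.59 mm²); the r=3 sphere at (-2.5, 13.5) slices to a regular 8-gon of circumradius 1.580 (√(r²−h²) with h=2.55 from center) (area = (8/2)·1.580²·sin(360°/8) = 7.06 mm²); the cube at (15.5, 6) does not reach this height (z outside [21, 24]); the cube at (-3, 6.5) (footprint 4×4) is included at this height (area 16.00 mm²); After the difference (first − rest): starting from the r=11 sphere (306.59 mm²), the r=3 sphere at (-2.5, 13.5) misses the remaining region (no effect); the 4×4 cube at (-3, 6.5) partially overlaps it — only the 13.57 mm² overlap (of its 16.00 mm²) is removed, clipping the outline — area = 293.02 mm². Checking containment: at z = 14.55 the cross-section extends beyond the z = 0.15 cross-section by about 283.75 mm².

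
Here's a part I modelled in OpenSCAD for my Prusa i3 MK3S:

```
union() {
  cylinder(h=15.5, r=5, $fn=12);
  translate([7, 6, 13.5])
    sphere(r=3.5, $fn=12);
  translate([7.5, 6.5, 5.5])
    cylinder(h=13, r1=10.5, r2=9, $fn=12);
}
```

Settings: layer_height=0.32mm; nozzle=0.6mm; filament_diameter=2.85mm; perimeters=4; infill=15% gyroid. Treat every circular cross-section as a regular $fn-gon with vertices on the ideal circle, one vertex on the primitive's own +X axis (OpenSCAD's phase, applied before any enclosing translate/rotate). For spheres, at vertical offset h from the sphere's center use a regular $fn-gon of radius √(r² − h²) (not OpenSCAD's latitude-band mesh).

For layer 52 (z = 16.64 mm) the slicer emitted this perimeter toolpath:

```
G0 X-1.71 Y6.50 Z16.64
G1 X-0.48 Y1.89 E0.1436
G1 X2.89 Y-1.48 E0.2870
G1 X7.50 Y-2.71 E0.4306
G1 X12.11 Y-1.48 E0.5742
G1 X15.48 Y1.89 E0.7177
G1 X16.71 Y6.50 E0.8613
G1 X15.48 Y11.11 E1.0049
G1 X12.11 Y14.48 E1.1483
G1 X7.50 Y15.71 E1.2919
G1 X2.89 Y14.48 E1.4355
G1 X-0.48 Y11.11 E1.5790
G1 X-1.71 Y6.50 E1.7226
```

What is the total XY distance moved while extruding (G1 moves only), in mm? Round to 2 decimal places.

Sum the Euclidean lengths of each G1 segment: total = 57.23 mm.

57.23 mm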